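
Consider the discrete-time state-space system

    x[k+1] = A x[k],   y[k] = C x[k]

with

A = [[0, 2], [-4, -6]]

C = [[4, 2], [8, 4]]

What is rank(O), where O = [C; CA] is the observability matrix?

CA = [[-8, -4], [-16, -8]]
Observability matrix O = [C; CA] = [[4, 2], [8, 4], [-8, -4], [-16, -8]]
Every row of O is a scalar multiple of row 1 = [4, 2] (multipliers 1, 2, -2, -4), so the rows span a one-dimensional space.
O ≠ 0, hence rank(O) = 1.
rank(O) = 1 < n = 2, so the pair (A, C) is not completely observable.

1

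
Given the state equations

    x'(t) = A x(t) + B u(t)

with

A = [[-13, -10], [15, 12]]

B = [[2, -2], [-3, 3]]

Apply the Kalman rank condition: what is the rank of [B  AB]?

AB = [[4, -4], [-6, 6]]
Controllability matrix C = [B  AB] = [[2, -2, 4, -4], [-3, 3, -6, 6]]
Every column of C is a scalar multiple of column 1 = [2, -3] (multipliers 1, -1, 2, -2), so the columns span a one-dimensional space.
C ≠ 0, hence rank(C) = 1.
rank(C) = 1 < n = 2, so the pair (A, B) is not completely controllable.

1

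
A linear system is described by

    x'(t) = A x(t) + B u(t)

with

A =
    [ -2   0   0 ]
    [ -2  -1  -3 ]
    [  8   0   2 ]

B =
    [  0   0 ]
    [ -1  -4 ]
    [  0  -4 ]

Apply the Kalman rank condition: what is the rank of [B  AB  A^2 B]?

AB = [[0, 0], [1, 16], [0, -8]]
A^2B = [[0, 0], [-1, 8], [0, -16]]
Controllability matrix C = [B  AB  A^2B] = [[0, 0, 0, 0, 0, 0], [-1, -4, 1, 16, -1, 8], [0, -4, 0, -8, 0, -16]]
Row 1 of C is identically zero, so rank(C) ≤ 2.
The 2×2 minor from rows 2, 3, columns 1, 2 is (-1)·(-4) - (-4)·0 = 4 - 0 = 4 ≠ 0, so rank(C) = 2.
rank(C) = 2 < n = 3, so the pair (A, B) is not completely controllable.

2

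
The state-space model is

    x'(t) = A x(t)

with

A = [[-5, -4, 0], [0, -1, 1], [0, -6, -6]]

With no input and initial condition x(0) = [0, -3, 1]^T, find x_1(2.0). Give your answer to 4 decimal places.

det(sI - A) = s^3 - (tr A)s^2 + (M11 + M22 + M33)s - det A, where Mii is the 2×2 principal minor of A obtained by deleting row i and column i.
tr A = (-5) + (-1) + (-6) = -12; M11 = (-1)·(-6) - 1·(-6) = 6 - (-6) = 12; M22 = (-5)·(-6) - 0·0 = 30 - 0 = 30; M33 = (-5)·(-1) - (-4)·0 = 5 - 0 = 5; sum of minors = 47.
det A = (-5)·((-1)·(-6) - 1·(-6)) - (-4)·(0·(-6) - 1·0) + 0·(0·(-6) - (-1)·0) = (-5)·12 - (-4)·0 + 0·0 = -60.
So p(s) = det(sI - A) = s^3 + 12s^2 + 47s + 60.
Rational-root test: any integer root divides 60. Testing small divisors, s = -3 works: p(-3) = -27 + 108 + (-141) + 60 = 0, so (s + 3) is a factor.
Dividing, p(s) = (s + 3)(s^2 + 9s + 20).
Factor s^2 + 9s + 20: two numbers with sum -9 and product 20 are -4 and -5, so s^2 + 9s + 20 = (s + 4)(s + 5).
Hence p(s) = (s + 3) (s + 4) (s + 5), with roots -5, -4, -3.
The eigenvalues -5, -4, -3 are distinct and real, so A is diagonalisable and x(t) = e^{At} x(0) = V diag(e^{λ_i t}) V^{-1} x(0), where the columns of V are the eigenvectors.
λ = -5: A - (-5)I = [[0, -4, 0], [0, 4, 1], [0, -6, -1]]. v must be orthogonal to every row; (row 1) × (row 2) = [-4, 0, 0], so take v_1 = [1, 0, 0]^T.
λ = -4: A - (-4)I = [[-1, -4, 0], [0, 3, 1], [0, -6, -2]]. v must be orthogonal to every row; (row 1) × (row 2) = [-4, 1, -3], so take v_2 = [-4, 1, -3]^T.
λ = -3: A - (-3)I = [[-2, -4, 0], [0, 2, 1], [0, -6, -3]]. v must be orthogonal to every row; (row 1) × (row 2) = [-4, 2, -4], so take v_3 = [-2, 1, -2]^T.
V = [v_1 v_2 v_3] = [[1, -4, -2], [0, 1, 1], [0, -3, -2]] has det V = 1, so V^{-1} = adj(V)/det V = [[1, -2, -2], [0, -2, -1], [0, 3, 1]].
Modal coordinates z(0) = V^{-1} x(0): 1·0 + (-2)·(-3) + (-2)·1 = 4; 0·0 + (-2)·(-3) + (-1)·1 = 5; 0·0 + 3·(-3) + 1·1 = -8; so z(0) = [4, 5, -8]^T.
x_1(t) = Σ_i (v_i)_1 · z_i(0) · e^{λ_i t} (row 1 of V times the modal terms).
x_1(2.0) = 1·4·e^{-5·2.0} + (-4)·5·e^{-4·2.0} + (-2)·(-8)·e^{-3·2.0} = 4·0.000045 + (-20)·0.000335 + 16·0.002479 = 0.0331.

0.0331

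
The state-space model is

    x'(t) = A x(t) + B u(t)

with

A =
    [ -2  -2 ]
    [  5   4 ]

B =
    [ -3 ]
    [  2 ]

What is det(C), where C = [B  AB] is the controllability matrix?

17

AB = [[2], [-7]]
Controllability matrix C = [B  AB] = [[-3, 2], [2, -7]]
det(C) = (-3)·(-7) - 2·2 = 21 - 4 = 17
Since det(C) ≠ 0, rank(C) = 2 and the system is completely controllable.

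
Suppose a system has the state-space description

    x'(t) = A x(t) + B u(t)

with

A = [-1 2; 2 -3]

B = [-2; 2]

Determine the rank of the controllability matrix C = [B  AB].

2

AB = [[6], [-10]]
Controllability matrix C = [B  AB] = [[-2, 6], [2, -10]]
det(C) = (-2)·(-10) - 6·2 = 20 - 12 = 8 ≠ 0, so rank(C) = 2.
rank(C) = 2 = n, so the pair (A, B) is completely controllable.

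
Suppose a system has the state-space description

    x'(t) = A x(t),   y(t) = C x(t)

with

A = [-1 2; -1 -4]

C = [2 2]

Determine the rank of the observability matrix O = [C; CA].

1

CA = [[-4, -4]]
Observability matrix O = [C; CA] = [[2, 2], [-4, -4]]
Every row of O is a scalar multiple of row 1 = [2, 2] (multipliers 1, -2), so the rows span a one-dimensional space.
O ≠ 0, hence rank(O) = 1.
rank(O) = 1 < n = 2, so the pair (A, C) is not completely observable.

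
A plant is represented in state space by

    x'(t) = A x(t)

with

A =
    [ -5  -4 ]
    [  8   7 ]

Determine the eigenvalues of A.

det(sI - A) = s^2 - (tr A)s + det A, with tr A = (-5) + 7 = 2 and det A = (-5)·7 - (-4)·8 = -35 - (-32) = -3.
So p(s) = det(sI - A) = s^2 - 2s - 3.
Factor s^2 - 2s - 3: two numbers with sum 2 and product -3 are 3 and -1, so s^2 - 2s - 3 = (s - 3)(s + 1).
Hence p(s) = (s - 3) (s + 1), with roots -1, 3.
At least one eigenvalue has non-negative real part, so the system is not asymptotically stable.

-1, 3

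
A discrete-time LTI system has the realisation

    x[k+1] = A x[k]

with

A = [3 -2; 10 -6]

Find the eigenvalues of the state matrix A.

-2, -1

det(zI - A) = z^2 - (tr A)z + det A, with tr A = 3 + (-6) = -3 and det A = 3·(-6) - (-2)·10 = -18 - (-20) = 2.
So p(z) = det(zI - A) = z^2 + 3z + 2.
Factor z^2 + 3z + 2: two numbers with sum -3 and product 2 are -1 and -2, so z^2 + 3z + 2 = (z + 1)(z + 2).
Hence p(z) = (z + 1) (z + 2), with roots -2, -1.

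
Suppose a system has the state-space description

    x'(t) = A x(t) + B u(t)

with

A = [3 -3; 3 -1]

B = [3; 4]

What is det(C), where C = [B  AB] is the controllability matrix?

27

AB = [[-3], [5]]
Controllability matrix C = [B  AB] = [[3, -3], [4, 5]]
det(C) = 3·5 - (-3)·4 = 15 - (-12) = 27
Since det(C) ≠ 0, rank(C) = 2 and the system is completely controllable.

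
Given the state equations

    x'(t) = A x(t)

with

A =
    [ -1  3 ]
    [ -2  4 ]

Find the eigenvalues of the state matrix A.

1, 2

det(sI - A) = s^2 - (tr A)s + det A, with tr A = (-1) + 4 = 3 and det A = (-1)·4 - 3·(-2) = -4 - (-6) = 2.
So p(s) = det(sI - A) = s^2 - 3s + 2.
Factor s^2 - 3s + 2: two numbers with sum 3 and product 2 are 2 and 1, so s^2 - 3s + 2 = (s - 2)(s - 1).
Hence p(s) = (s - 2) (s - 1), with roots 1, 2.
At least one eigenvalue has non-negative real part, so the system is not asymptotically stable.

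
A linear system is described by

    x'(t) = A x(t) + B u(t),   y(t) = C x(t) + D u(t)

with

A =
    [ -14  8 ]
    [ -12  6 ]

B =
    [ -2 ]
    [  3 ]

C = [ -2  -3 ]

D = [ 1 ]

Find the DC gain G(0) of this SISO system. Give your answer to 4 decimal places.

G(0) = C(-A)^{-1}B + D = -C A^{-1} B + D.
det A = 12, so A^{-1} = (1/12)·adj(A) = [[1/2, -2/3], [1, -7/6]]
A^{-1} B = [-3, -11/2]^T
C A^{-1} B = 45/2
G(0) = D - C A^{-1} B = 1 - (45/2) = -43/2 ≈ -21.5000

-21.5000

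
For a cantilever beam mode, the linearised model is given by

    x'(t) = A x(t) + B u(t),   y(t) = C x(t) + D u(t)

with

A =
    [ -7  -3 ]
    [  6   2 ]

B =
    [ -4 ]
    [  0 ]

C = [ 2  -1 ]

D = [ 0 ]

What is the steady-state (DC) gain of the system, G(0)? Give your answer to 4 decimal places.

10.0000

G(0) = C(-A)^{-1}B + D = -C A^{-1} B + D.
det A = 4, so A^{-1} = (1/4)·adj(A) = [[1/2, 3/4], [-3/2, -7/4]]
A^{-1} B = [-2, 6]^T
C A^{-1} B = -10
G(0) = D - C A^{-1} B = 0 - (-10) = 10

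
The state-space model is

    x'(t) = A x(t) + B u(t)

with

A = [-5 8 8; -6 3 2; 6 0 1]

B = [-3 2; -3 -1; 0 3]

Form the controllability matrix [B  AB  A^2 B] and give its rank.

AB = [[-9, 6], [9, -9], [-18, 15]]
A^2B = [[-27, 18], [45, -33], [-72, 51]]
Controllability matrix C = [B  AB  A^2B] = [[-3, 2, -9, 6, -27, 18], [-3, -1, 9, -9, 45, -33], [0, 3, -18, 15, -72, 51]]
The rows r1, r2, r3 of C are linearly dependent: -r1 + r2 + r3 = 0 (check each entry), so rank(C) ≤ 2.
The 2×2 minor from rows 1, 2, columns 1, 2 is (-3)·(-1) - 2·(-3) = 3 - (-6) = 9 ≠ 0, so rank(C) = 2.
rank(C) = 2 < n = 3, so the pair (A, B) is not completely controllable.

2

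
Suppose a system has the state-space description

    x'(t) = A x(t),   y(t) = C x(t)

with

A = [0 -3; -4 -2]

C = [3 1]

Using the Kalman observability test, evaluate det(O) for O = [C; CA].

CA = [[-4, -11]]
Observability matrix O = [C; CA] = [[3, 1], [-4, -11]]
det(O) = 3·(-11) - 1·(-4) = -33 - (-4) = -29
Since det(O) ≠ 0, rank(O) = 2 and the system is completely observable.

-29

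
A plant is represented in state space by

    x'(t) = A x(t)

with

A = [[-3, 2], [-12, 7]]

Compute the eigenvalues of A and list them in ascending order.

det(sI - A) = s^2 - (tr A)s + det A, with tr A = (-3) + 7 = 4 and det A = (-3)·7 - 2·(-12) = -21 - (-24) = 3.
So p(s) = det(sI - A) = s^2 - 4s + 3.
Factor s^2 - 4s + 3: two numbers with sum 4 and product 3 are 3 and 1, so s^2 - 4s + 3 = (s - 3)(s - 1).
Hence p(s) = (s - 3) (s - 1), with roots 1, 3.
At least one eigenvalue has non-negative real part, so the system is not asymptotically stable.

1, 3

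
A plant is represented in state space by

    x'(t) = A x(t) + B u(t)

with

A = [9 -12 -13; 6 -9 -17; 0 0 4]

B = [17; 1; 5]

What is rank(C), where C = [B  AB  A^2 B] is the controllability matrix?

2

AB = [[76], [8], [20]]
A^2B = [[328], [44], [80]]
Controllability matrix C = [B  AB  A^2B] = [[17, 76, 328], [1, 8, 44], [5, 20, 80]]
The rows r1, r2, r3 of C are linearly dependent: -r1 + 2·r2 + 3·r3 = 0 (check each entry), so rank(C) ≤ 2.
The 2×2 minor from rows 1, 2, columns 1, 2 is 17·8 - 76·1 = 136 - 76 = 60 ≠ 0, so rank(C) = 2.
rank(C) = 2 < n = 3, so the pair (A, B) is not completely controllable.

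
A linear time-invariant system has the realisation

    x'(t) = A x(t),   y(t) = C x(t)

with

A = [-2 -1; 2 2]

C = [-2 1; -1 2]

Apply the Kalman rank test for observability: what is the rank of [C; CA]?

2

CA = [[6, 4], [6, 5]]
Observability matrix O = [C; CA] = [[-2, 1], [-1, 2], [6, 4], [6, 5]]
Take the 2×2 submatrix of O formed by rows 1, 2: [[-2, 1], [-1, 2]]. Its determinant is (-2)·2 - 1·(-1) = -4 - (-1) = -3 ≠ 0.
So rank(O) ≥ 2; since O has 2 columns, rank(O) = 2.
rank(O) = 2 = n, so the pair (A, C) is completely observable.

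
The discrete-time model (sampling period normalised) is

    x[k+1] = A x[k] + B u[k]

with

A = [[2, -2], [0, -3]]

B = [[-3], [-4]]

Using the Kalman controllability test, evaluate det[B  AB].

-28

AB = [[2], [12]]
Controllability matrix C = [B  AB] = [[-3, 2], [-4, 12]]
det(C) = (-3)·12 - 2·(-4) = -36 - (-8) = -28
Since det(C) ≠ 0, rank(C) = 2 and the system is completely controllable.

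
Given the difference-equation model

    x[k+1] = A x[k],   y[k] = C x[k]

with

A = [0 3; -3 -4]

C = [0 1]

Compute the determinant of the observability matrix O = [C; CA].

CA = [[-3, -4]]
Observability matrix O = [C; CA] = [[0, 1], [-3, -4]]
det(O) = 0·(-4) - 1·(-3) = 0 - (-3) = 3
Since det(O) ≠ 0, rank(O) = 2 and the system is completely observable.

3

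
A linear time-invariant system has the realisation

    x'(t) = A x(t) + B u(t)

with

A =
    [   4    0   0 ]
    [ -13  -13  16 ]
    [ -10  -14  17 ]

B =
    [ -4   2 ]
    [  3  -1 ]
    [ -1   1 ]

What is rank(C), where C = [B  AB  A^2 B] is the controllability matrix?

2

AB = [[-16, 8], [-3, 3], [-19, 11]]
A^2B = [[-64, 32], [-57, 33], [-121, 65]]
Controllability matrix C = [B  AB  A^2B] = [[-4, 2, -16, 8, -64, 32], [3, -1, -3, 3, -57, 33], [-1, 1, -19, 11, -121, 65]]
The rows r1, r2, r3 of C are linearly dependent: -r1 - r2 + r3 = 0 (check each entry), so rank(C) ≤ 2.
The 2×2 minor from rows 1, 2, columns 1, 2 is (-4)·(-1) - 2·3 = 4 - 6 = -2 ≠ 0, so rank(C) = 2.
rank(C) = 2 < n = 3, so the pair (A, B) is not completely controllable.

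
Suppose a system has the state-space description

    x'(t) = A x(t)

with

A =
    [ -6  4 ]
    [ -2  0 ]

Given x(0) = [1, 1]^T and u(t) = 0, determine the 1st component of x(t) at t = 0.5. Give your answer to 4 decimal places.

0.3679

det(sI - A) = s^2 - (tr A)s + det A, with tr A = (-6) + 0 = -6 and det A = (-6)·0 - 4·(-2) = 0 - (-8) = 8.
So p(s) = det(sI - A) = s^2 + 6s + 8.
Factor s^2 + 6s + 8: two numbers with sum -6 and product 8 are -2 and -4, so s^2 + 6s + 8 = (s + 2)(s + 4).
Hence p(s) = (s + 2) (s + 4), with roots -4, -2.
The eigenvalues -4, -2 are distinct and real, so A is diagonalisable and x(t) = e^{At} x(0) = V diag(e^{λ_i t}) V^{-1} x(0), where the columns of V are the eigenvectors.
λ = -4: A - (-4)I = [[-2, 4], [-2, 4]]. Row 1 gives (-2)·v1 + 4·v2 = 0, so take v_1 = [-2, -1]^T.
λ = -2: A - (-2)I = [[-4, 4], [-2, 2]]. Row 1 gives (-4)·v1 + 4·v2 = 0, so take v_2 = [1, 1]^T.
V = [v_1 v_2] = [[-2, 1], [-1, 1]] has det V = -1, so V^{-1} = adj(V)/det V = [[-1, 1], [-1, 2]].
Modal coordinates z(0) = V^{-1} x(0): (-1)·1 + 1·1 = 0; (-1)·1 + 2·1 = 1; so z(0) = [0, 1]^T.
x_1(t) = Σ_i (v_i)_1 · z_i(0) · e^{λ_i t} (row 1 of V times the modal terms).
x_1(0.5) = (-2)·0·e^{-4·0.5} + 1·1·e^{-2·0.5} = 0·0.135335 + 1·0.367879 = 0.3679.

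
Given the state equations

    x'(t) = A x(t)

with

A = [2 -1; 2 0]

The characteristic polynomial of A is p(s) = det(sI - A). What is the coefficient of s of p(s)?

For a 2×2 matrix, det(sI - A) = s^2 - (tr A)s + det A.
tr A = 2, det A = 2.
So p(s) = s^2 - 2s + 2.
The coefficient of s is -2.

-2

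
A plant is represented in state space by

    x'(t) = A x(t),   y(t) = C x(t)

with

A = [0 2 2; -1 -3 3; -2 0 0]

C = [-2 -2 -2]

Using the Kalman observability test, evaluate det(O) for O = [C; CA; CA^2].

CA = [[6, 2, -10]]
CA^2 = [[18, 6, 18]]
Observability matrix O = [C; CA; CA^2] = [[-2, -2, -2], [6, 2, -10], [18, 6, 18]]
Expanding along the first row, det(O) = (-2)·(2·18 - (-10)·6) - (-2)·(6·18 - (-10)·18) + (-2)·(6·6 - 2·18) = (-2)·96 - (-2)·288 + (-2)·0 = 384
Since det(O) ≠ 0, rank(O) = 3 and the system is completely observable.

384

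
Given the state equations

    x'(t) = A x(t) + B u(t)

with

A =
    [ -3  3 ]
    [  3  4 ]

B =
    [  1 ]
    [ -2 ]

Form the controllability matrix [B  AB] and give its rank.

2

AB = [[-9], [-5]]
Controllability matrix C = [B  AB] = [[1, -9], [-2, -5]]
det(C) = 1·(-5) - (-9)·(-2) = -5 - 18 = -23 ≠ 0, so rank(C) = 2.
rank(C) = 2 = n, so the pair (A, B) is completely controllable.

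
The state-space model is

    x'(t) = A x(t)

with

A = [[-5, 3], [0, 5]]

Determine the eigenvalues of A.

-5, 5

det(sI - A) = s^2 - (tr A)s + det A, with tr A = (-5) + 5 = 0 and det A = (-5)·5 - 3·0 = -25 - 0 = -25.
So p(s) = det(sI - A) = s^2 - 25.
Factor s^2 - 25: two numbers with sum 0 and product -25 are 5 and -5, so s^2 - 25 = (s - 5)(s + 5).
Hence p(s) = (s - 5) (s + 5), with roots -5, 5.
At least one eigenvalue has non-negative real part, so the system is not asymptotically stable.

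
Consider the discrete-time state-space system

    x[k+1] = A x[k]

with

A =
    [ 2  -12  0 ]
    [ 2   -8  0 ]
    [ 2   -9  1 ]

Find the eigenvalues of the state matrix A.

det(zI - A) = z^3 - (tr A)z^2 + (M11 + M22 + M33)z - det A, where Mii is the 2×2 principal minor of A obtained by deleting row i and column i.
tr A = 2 + (-8) + 1 = -5; M11 = (-8)·1 - 0·(-9) = -8 - 0 = -8; M22 = 2·1 - 0·2 = 2 - 0 = 2; M33 = 2·(-8) - (-12)·2 = -16 - (-24) = 8; sum of minors = 2.
det A = 2·((-8)·1 - 0·(-9)) - (-12)·(2·1 - 0·2) + 0·(2·(-9) - (-8)·2) = 2·(-8) - (-12)·2 + 0·(-2) = 8.
So p(z) = det(zI - A) = z^3 + 5z^2 + 2z - 8.
Rational-root test: any integer root divides -8. Testing small divisors, z = 1 works: p(1) = 1 + 5 + 2 + (-8) = 0, so (z - 1) is a factor.
Dividing, p(z) = (z - 1)(z^2 + 6z + 8).
Factor z^2 + 6z + 8: two numbers with sum -6 and product 8 are -2 and -4, so z^2 + 6z + 8 = (z + 2)(z + 4).
Hence p(z) = (z - 1) (z + 2) (z + 4), with roots -4, -2, 1.

-4, -2, 1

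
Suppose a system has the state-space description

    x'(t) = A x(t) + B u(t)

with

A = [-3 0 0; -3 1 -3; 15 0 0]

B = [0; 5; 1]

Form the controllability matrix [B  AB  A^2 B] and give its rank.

AB = [[0], [2], [0]]
A^2B = [[0], [2], [0]]
Controllability matrix C = [B  AB  A^2B] = [[0, 0, 0], [5, 2, 2], [1, 0, 0]]
Row 1 of C is identically zero, so rank(C) ≤ 2.
The 2×2 minor from rows 2, 3, columns 1, 2 is 5·0 - 2·1 = 0 - 2 = -2 ≠ 0, so rank(C) = 2.
rank(C) = 2 < n = 3, so the pair (A, B) is not completely controllable.

2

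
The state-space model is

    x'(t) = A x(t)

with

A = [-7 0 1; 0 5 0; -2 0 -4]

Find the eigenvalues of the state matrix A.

det(sI - A) = s^3 - (tr A)s^2 + (M11 + M22 + M33)s - det A, where Mii is the 2×2 principal minor of A obtained by deleting row i and column i.
tr A = (-7) + 5 + (-4) = -6; M11 = 5·(-4) - 0·0 = -20 - 0 = -20; M22 = (-7)·(-4) - 1·(-2) = 28 - (-2) = 30; M33 = (-7)·5 - 0·0 = -35 - 0 = -35; sum of minors = -25.
det A = (-7)·(5·(-4) - 0·0) - 0·(0·(-4) - 0·(-2)) + 1·(0·0 - 5·(-2)) = (-7)·(-20) - 0·0 + 1·10 = 150.
So p(s) = det(sI - A) = s^3 + 6s^2 - 25s - 150.
Rational-root test: any integer root divides -150. Testing small divisors, s = -5 works: p(-5) = -125 + 150 + 125 + (-150) = 0, so (s + 5) is a factor.
Dividing, p(s) = (s + 5)(s^2 + s - 30).
Factor s^2 + s - 30: two numbers with sum -1 and product -30 are 5 and -6, so s^2 + s - 30 = (s - 5)(s + 6).
Hence p(s) = (s - 5) (s + 5) (s + 6), with roots -6, -5, 5.
At least one eigenvalue has non-negative real part, so the system is not asymptotically stable.

-6, -5, 5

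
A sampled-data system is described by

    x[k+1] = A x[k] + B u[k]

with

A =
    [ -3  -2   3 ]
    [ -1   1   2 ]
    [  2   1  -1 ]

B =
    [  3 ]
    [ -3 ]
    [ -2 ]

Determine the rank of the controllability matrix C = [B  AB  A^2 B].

3

AB = [[-9], [-10], [5]]
A^2B = [[62], [9], [-33]]
Controllability matrix C = [B  AB  A^2B] = [[3, -9, 62], [-3, -10, 9], [-2, 5, -33]]
det(C) = 3·((-10)·(-33) - 9·5) - (-9)·((-3)·(-33) - 9·(-2)) + 62·((-3)·5 - (-10)·(-2)) = 3·285 - (-9)·117 + 62·(-35) = -262 ≠ 0, so rank(C) = 3.
rank(C) = 3 = n, so the pair (A, B) is completely controllable.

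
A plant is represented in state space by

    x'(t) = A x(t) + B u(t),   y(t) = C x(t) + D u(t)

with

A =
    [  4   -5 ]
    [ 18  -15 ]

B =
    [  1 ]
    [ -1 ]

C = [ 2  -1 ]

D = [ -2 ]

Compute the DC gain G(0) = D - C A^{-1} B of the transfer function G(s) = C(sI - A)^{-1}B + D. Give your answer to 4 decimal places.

-1.4000

G(0) = C(-A)^{-1}B + D = -C A^{-1} B + D.
det A = 30, so A^{-1} = (1/30)·adj(A) = [[-1/2, 1/6], [-3/5, 2/15]]
A^{-1} B = [-2/3, -11/15]^T
C A^{-1} B = -3/5
G(0) = D - C A^{-1} B = -2 - (-3/5) = -7/5 ≈ -1.4000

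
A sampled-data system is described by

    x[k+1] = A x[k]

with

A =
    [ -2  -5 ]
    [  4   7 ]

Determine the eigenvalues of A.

2, 3

det(zI - A) = z^2 - (tr A)z + det A, with tr A = (-2) + 7 = 5 and det A = (-2)·7 - (-5)·4 = -14 - (-20) = 6.
So p(z) = det(zI - A) = z^2 - 5z + 6.
Factor z^2 - 5z + 6: two numbers with sum 5 and product 6 are 3 and 2, so z^2 - 5z + 6 = (z - 3)(z - 2).
Hence p(z) = (z - 3) (z - 2), with roots 2, 3.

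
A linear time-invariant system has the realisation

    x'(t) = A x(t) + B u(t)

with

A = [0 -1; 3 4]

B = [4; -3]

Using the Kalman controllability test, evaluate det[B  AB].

AB = [[3], [0]]
Controllability matrix C = [B  AB] = [[4, 3], [-3, 0]]
det(C) = 4·0 - 3·(-3) = 0 - (-9) = 9
Since det(C) ≠ 0, rank(C) = 2 and the system is completely controllable.

9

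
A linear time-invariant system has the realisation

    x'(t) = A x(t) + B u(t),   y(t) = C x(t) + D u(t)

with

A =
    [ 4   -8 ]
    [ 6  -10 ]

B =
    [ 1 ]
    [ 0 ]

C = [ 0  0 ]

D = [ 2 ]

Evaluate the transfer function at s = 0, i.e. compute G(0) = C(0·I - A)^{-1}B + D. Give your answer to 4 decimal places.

2.0000

G(0) = C(-A)^{-1}B + D = -C A^{-1} B + D.
det A = 8, so A^{-1} = (1/8)·adj(A) = [[-5/4, 1], [-3/4, 1/2]]
A^{-1} B = [-5/4, -3/4]^T
C A^{-1} B = 0
G(0) = D - C A^{-1} B = 2 - (0) = 2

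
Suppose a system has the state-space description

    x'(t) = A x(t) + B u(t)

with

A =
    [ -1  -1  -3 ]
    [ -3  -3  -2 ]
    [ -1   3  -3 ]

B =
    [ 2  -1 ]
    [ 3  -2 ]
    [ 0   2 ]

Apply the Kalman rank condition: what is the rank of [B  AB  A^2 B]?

3

AB = [[-5, -3], [-15, 5], [7, -11]]
A^2B = [[-1, 31], [46, 16], [-61, 51]]
Controllability matrix C = [B  AB  A^2B] = [[2, -1, -5, -3, -1, 31], [3, -2, -15, 5, 46, 16], [0, 2, 7, -11, -61, 51]]
Take the 3×3 submatrix of C formed by columns 1, 2, 3: [[2, -1, -5], [3, -2, -15], [0, 2, 7]]. Its determinant is 2·((-2)·7 - (-15)·2) - (-1)·(3·7 - (-15)·0) + (-5)·(3·2 - (-2)·0) = 2·16 - (-1)·21 + (-5)·6 = 23 ≠ 0.
So rank(C) ≥ 3; since C has 3 rows, rank(C) = 3.
rank(C) = 3 = n, so the pair (A, B) is completely controllable.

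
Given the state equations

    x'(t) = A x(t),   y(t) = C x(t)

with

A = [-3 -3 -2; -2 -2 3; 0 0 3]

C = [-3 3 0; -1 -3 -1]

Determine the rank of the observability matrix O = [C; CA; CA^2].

CA = [[3, 3, 15], [9, 9, -10]]
CA^2 = [[-15, -15, 48], [-45, -45, -21]]
Observability matrix O = [C; CA; CA^2] = [[-3, 3, 0], [-1, -3, -1], [3, 3, 15], [9, 9, -10], [-15, -15, 48], [-45, -45, -21]]
Take the 3×3 submatrix of O formed by rows 1, 2, 3: [[-3, 3, 0], [-1, -3, -1], [3, 3, 15]]. Its determinant is (-3)·((-3)·15 - (-1)·3) - 3·((-1)·15 - (-1)·3) + 0·((-1)·3 - (-3)·3) = (-3)·(-42) - 3·(-12) + 0·6 = 162 ≠ 0.
So rank(O) ≥ 3; since O has 3 columns, rank(O) = 3.
rank(O) = 3 = n, so the pair (A, C) is completely observable.

3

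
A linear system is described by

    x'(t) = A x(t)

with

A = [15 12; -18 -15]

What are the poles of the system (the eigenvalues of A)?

-3, 3

det(sI - A) = s^2 - (tr A)s + det A, with tr A = 15 + (-15) = 0 and det A = 15·(-15) - 12·(-18) = -225 - (-216) = -9.
So p(s) = det(sI - A) = s^2 - 9.
Factor s^2 - 9: two numbers with sum 0 and product -9 are 3 and -3, so s^2 - 9 = (s - 3)(s + 3).
Hence p(s) = (s - 3) (s + 3), with roots -3, 3.
At least one eigenvalue has non-negative real part, so the system is not asymptotically stable.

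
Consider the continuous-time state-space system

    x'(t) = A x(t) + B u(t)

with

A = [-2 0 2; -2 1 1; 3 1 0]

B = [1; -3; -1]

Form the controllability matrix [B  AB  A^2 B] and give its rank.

3

AB = [[-4], [-6], [0]]
A^2B = [[8], [2], [-18]]
Controllability matrix C = [B  AB  A^2B] = [[1, -4, 8], [-3, -6, 2], [-1, 0, -18]]
det(C) = 1·((-6)·(-18) - 2·0) - (-4)·((-3)·(-18) - 2·(-1)) + 8·((-3)·0 - (-6)·(-1)) = 1·108 - (-4)·56 + 8·(-6) = 284 ≠ 0, so rank(C) = 3.
rank(C) = 3 = n, so the pair (A, B) is completely controllable.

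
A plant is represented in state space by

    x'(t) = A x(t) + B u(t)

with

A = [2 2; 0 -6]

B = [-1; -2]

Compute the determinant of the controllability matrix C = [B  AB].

AB = [[-6], [12]]
Controllability matrix C = [B  AB] = [[-1, -6], [-2, 12]]
det(C) = (-1)·12 - (-6)·(-2) = -12 - 12 = -24
Since det(C) ≠ 0, rank(C) = 2 and the system is completely controllable.

-24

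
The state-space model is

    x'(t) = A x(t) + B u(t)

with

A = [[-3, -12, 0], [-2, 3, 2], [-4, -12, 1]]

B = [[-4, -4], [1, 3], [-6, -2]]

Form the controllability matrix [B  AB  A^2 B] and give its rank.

2

AB = [[0, -24], [-1, 13], [-2, -22]]
A^2B = [[12, -84], [-7, 43], [10, -82]]
Controllability matrix C = [B  AB  A^2B] = [[-4, -4, 0, -24, 12, -84], [1, 3, -1, 13, -7, 43], [-6, -2, -2, -22, 10, -82]]
The rows r1, r2, r3 of C are linearly dependent: -2·r1 - 2·r2 + r3 = 0 (check each entry), so rank(C) ≤ 2.
The 2×2 minor from rows 1, 2, columns 1, 2 is (-4)·3 - (-4)·1 = -12 - (-4) = -8 ≠ 0, so rank(C) = 2.
rank(C) = 2 < n = 3, so the pair (A, B) is not completely controllable.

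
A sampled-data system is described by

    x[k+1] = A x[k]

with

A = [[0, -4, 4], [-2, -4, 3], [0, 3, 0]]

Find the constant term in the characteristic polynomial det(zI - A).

Expand det(zI - A) for the 3×3 matrix.
p(z) = z^3 + 4z^2 - 17z + 24.
(Check: constant term = det(-A) = (-1)^3 det A = 24; coefficient of z^2 = -tr A = 4.)
The constant term is 24.

24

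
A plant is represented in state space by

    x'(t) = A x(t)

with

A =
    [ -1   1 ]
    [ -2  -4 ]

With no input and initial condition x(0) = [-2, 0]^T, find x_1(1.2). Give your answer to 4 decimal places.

det(sI - A) = s^2 - (tr A)s + det A, with tr A = (-1) + (-4) = -5 and det A = (-1)·(-4) - 1·(-2) = 4 - (-2) = 6.
So p(s) = det(sI - A) = s^2 + 5s + 6.
Factor s^2 + 5s + 6: two numbers with sum -5 and product 6 are -2 and -3, so s^2 + 5s + 6 = (s + 2)(s + 3).
Hence p(s) = (s + 2) (s + 3), with roots -3, -2.
The eigenvalues -3, -2 are distinct and real, so A is diagonalisable and x(t) = e^{At} x(0) = V diag(e^{λ_i t}) V^{-1} x(0), where the columns of V are the eigenvectors.
λ = -3: A - (-3)I = [[2, 1], [-2, -1]]. Row 1 gives 2·v1 + 1·v2 = 0, so take v_1 = [-1, 2]^T.
λ = -2: A - (-2)I = [[1, 1], [-2, -2]]. Row 1 gives 1·v1 + 1·v2 = 0, so take v_2 = [1, -1]^T.
V = [v_1 v_2] = [[-1, 1], [2, -1]] has det V = -1, so V^{-1} = adj(V)/det V = [[1, 1], [2, 1]].
Modal coordinates z(0) = V^{-1} x(0): 1·(-2) + 1·0 = -2; 2·(-2) + 1·0 = -4; so z(0) = [-2, -4]^T.
x_1(t) = Σ_i (v_i)_1 · z_i(0) · e^{λ_i t} (row 1 of V times the modal terms).
x_1(1.2) = (-1)·(-2)·e^{-3·1.2} + 1·(-4)·e^{-2·1.2} = 2·0.027324 + (-4)·0.090718 = -0.3082.

-0.3082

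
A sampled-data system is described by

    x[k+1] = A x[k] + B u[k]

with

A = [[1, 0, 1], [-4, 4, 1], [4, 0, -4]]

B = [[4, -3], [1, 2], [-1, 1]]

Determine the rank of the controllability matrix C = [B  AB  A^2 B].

3

AB = [[3, -2], [-13, 21], [20, -16]]
A^2B = [[23, -18], [-44, 76], [-68, 56]]
Controllability matrix C = [B  AB  A^2B] = [[4, -3, 3, -2, 23, -18], [1, 2, -13, 21, -44, 76], [-1, 1, 20, -16, -68, 56]]
Take the 3×3 submatrix of C formed by columns 1, 2, 3: [[4, -3, 3], [1, 2, -13], [-1, 1, 20]]. Its determinant is 4·(2·20 - (-13)·1) - (-3)·(1·20 - (-13)·(-1)) + 3·(1·1 - 2·(-1)) = 4·53 - (-3)·7 + 3·3 = 242 ≠ 0.
So rank(C) ≥ 3; since C has 3 rows, rank(C) = 3.
rank(C) = 3 = n, so the pair (A, B) is completely controllable.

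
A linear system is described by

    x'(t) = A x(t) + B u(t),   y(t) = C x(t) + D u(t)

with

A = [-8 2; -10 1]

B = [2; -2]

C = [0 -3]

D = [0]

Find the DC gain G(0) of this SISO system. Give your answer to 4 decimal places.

9.0000

G(0) = C(-A)^{-1}B + D = -C A^{-1} B + D.
det A = 12, so A^{-1} = (1/12)·adj(A) = [[1/12, -1/6], [5/6, -2/3]]
A^{-1} B = [1/2, 3]^T
C A^{-1} B = -9
G(0) = D - C A^{-1} B = 0 - (-9) = 9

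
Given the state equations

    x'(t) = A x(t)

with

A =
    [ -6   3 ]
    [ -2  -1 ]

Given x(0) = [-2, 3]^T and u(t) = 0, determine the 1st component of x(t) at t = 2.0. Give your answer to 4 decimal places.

0.0272

det(sI - A) = s^2 - (tr A)s + det A, with tr A = (-6) + (-1) = -7 and det A = (-6)·(-1) - 3·(-2) = 6 - (-6) = 12.
So p(s) = det(sI - A) = s^2 + 7s + 12.
Factor s^2 + 7s + 12: two numbers with sum -7 and product 12 are -3 and -4, so s^2 + 7s + 12 = (s + 3)(s + 4).
Hence p(s) = (s + 3) (s + 4), with roots -4, -3.
The eigenvalues -4, -3 are distinct and real, so A is diagonalisable and x(t) = e^{At} x(0) = V diag(e^{λ_i t}) V^{-1} x(0), where the columns of V are the eigenvectors.
λ = -4: A - (-4)I = [[-2, 3], [-2, 3]]. Row 1 gives (-2)·v1 + 3·v2 = 0, so take v_1 = [-3, -2]^T.
λ = -3: A - (-3)I = [[-3, 3], [-2, 2]]. Row 1 gives (-3)·v1 + 3·v2 = 0, so take v_2 = [1, 1]^T.
V = [v_1 v_2] = [[-3, 1], [-2, 1]] has det V = -1, so V^{-1} = adj(V)/det V = [[-1, 1], [-2, 3]].
Modal coordinates z(0) = V^{-1} x(0): (-1)·(-2) + 1·3 = 5; (-2)·(-2) + 3·3 = 13; so z(0) = [5, 13]^T.
x_1(t) = Σ_i (v_i)_1 · z_i(0) · e^{λ_i t} (row 1 of V times the modal terms).
x_1(2.0) = (-3)·5·e^{-4·2.0} + 1·13·e^{-3·2.0} = (-15)·0.000335 + 13·0.002479 = 0.0272.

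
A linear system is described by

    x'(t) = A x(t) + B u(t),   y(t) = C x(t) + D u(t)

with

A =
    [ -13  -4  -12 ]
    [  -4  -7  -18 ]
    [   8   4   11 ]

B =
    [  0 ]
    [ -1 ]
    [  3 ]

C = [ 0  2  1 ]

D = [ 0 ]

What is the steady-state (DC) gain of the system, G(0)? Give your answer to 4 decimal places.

-54.4667

G(0) = C(-A)^{-1}B + D = -C A^{-1} B + D.
det A = -15, so A^{-1} = (1/-15)·adj(A) = [[1/3, 4/15, 4/5], [20/3, 47/15, 62/5], [-8/3, -4/3, -5]]
A^{-1} B = [32/15, 511/15, -41/3]^T
C A^{-1} B = 817/15
G(0) = D - C A^{-1} B = 0 - (817/15) = -817/15 ≈ -54.4667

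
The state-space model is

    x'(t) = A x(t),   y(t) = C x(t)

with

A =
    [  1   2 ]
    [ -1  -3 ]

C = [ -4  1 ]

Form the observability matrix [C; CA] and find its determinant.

49

CA = [[-5, -11]]
Observability matrix O = [C; CA] = [[-4, 1], [-5, -11]]
det(O) = (-4)·(-11) - 1·(-5) = 44 - (-5) = 49
Since det(O) ≠ 0, rank(O) = 2 and the system is completely observable.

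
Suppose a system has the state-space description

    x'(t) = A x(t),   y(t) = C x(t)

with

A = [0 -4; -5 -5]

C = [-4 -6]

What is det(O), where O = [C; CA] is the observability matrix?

CA = [[30, 46]]
Observability matrix O = [C; CA] = [[-4, -6], [30, 46]]
det(O) = (-4)·46 - (-6)·30 = -184 - (-180) = -4
Since det(O) ≠ 0, rank(O) = 2 and the system is completely observable.

-4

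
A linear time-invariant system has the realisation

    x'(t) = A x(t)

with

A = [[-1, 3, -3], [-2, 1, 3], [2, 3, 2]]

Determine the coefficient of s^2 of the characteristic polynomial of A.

-2

Expand det(sI - A) for the 3×3 matrix.
p(s) = s^3 - 2s^2 + 2s - 61.
(Check: constant term = det(-A) = (-1)^3 det A = -61; coefficient of s^2 = -tr A = -2.)
The coefficient of s^2 is -2.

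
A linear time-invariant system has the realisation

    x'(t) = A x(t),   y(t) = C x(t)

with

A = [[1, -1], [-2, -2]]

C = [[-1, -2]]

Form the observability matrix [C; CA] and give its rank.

CA = [[3, 5]]
Observability matrix O = [C; CA] = [[-1, -2], [3, 5]]
det(O) = (-1)·5 - (-2)·3 = -5 - (-6) = 1 ≠ 0, so rank(O) = 2.
rank(O) = 2 = n, so the pair (A, C) is completely observable.

2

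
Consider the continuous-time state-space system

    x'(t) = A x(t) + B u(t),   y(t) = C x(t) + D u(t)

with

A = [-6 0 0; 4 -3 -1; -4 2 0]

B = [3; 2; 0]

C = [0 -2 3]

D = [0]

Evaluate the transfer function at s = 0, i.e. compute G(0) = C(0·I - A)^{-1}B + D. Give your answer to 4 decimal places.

G(0) = C(-A)^{-1}B + D = -C A^{-1} B + D.
det A = -12, so A^{-1} = (1/-12)·adj(A) = [[-1/6, 0, 0], [-1/3, 0, 1/2], [1/3, -1, -3/2]]
A^{-1} B = [-1/2, -1, -1]^T
C A^{-1} B = -1
G(0) = D - C A^{-1} B = 0 - (-1) = 1

1.0000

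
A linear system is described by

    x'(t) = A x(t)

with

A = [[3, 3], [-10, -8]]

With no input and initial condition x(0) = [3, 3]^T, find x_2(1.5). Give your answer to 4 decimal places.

-1.7072

det(sI - A) = s^2 - (tr A)s + det A, with tr A = 3 + (-8) = -5 and det A = 3·(-8) - 3·(-10) = -24 - (-30) = 6.
So p(s) = det(sI - A) = s^2 + 5s + 6.
Factor s^2 + 5s + 6: two numbers with sum -5 and product 6 are -2 and -3, so s^2 + 5s + 6 = (s + 2)(s + 3).
Hence p(s) = (s + 2) (s + 3), with roots -3, -2.
The eigenvalues -3, -2 are distinct and real, so A is diagonalisable and x(t) = e^{At} x(0) = V diag(e^{λ_i t}) V^{-1} x(0), where the columns of V are the eigenvectors.
λ = -3: A - (-3)I = [[6, 3], [-10, -5]]. Row 1 gives 6·v1 + 3·v2 = 0, so take v_1 = [-1, 2]^T.
λ = -2: A - (-2)I = [[5, 3], [-10, -6]]. Row 1 gives 5·v1 + 3·v2 = 0, so take v_2 = [3, -5]^T.
V = [v_1 v_2] = [[-1, 3], [2, -5]] has det V = -1, so V^{-1} = adj(V)/det V = [[5, 3], [2, 1]].
Modal coordinates z(0) = V^{-1} x(0): 5·3 + 3·3 = 24; 2·3 + 1·3 = 9; so z(0) = [24, 9]^T.
x_2(t) = Σ_i (v_i)_2 · z_i(0) · e^{λ_i t} (row 2 of V times the modal terms).
x_2(1.5) = 2·24·e^{-3·1.5} + (-5)·9·e^{-2·1.5} = 48·0.011109 + (-45)·0.049787 = -1.7072.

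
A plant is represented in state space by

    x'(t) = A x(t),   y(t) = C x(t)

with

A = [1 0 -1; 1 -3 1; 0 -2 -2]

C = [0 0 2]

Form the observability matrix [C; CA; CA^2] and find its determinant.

-32

CA = [[0, -4, -4]]
CA^2 = [[-4, 20, 4]]
Observability matrix O = [C; CA; CA^2] = [[0, 0, 2], [0, -4, -4], [-4, 20, 4]]
Expanding along the first row, det(O) = 0·((-4)·4 - (-4)·20) - 0·(0·4 - (-4)·(-4)) + 2·(0·20 - (-4)·(-4)) = 0·64 - 0·(-16) + 2·(-16) = -32
Since det(O) ≠ 0, rank(O) = 3 and the system is completely observable.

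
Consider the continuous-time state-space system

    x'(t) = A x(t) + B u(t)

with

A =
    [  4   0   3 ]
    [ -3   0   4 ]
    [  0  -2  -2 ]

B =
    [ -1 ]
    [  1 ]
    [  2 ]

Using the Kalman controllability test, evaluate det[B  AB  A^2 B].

470

AB = [[2], [11], [-6]]
A^2B = [[-10], [-30], [-10]]
Controllability matrix C = [B  AB  A^2B] = [[-1, 2, -10], [1, 11, -30], [2, -6, -10]]
Expanding along the first row, det(C) = (-1)·(11·(-10) - (-30)·(-6)) - 2·(1·(-10) - (-30)·2) + (-10)·(1·(-6) - 11·2) = (-1)·(-290) - 2·50 + (-10)·(-28) = 470
Since det(C) ≠ 0, rank(C) = 3 and the system is completely controllable.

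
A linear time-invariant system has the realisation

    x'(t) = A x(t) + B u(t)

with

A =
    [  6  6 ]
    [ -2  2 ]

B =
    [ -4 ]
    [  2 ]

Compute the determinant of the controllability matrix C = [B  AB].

AB = [[-12], [12]]
Controllability matrix C = [B  AB] = [[-4, -12], [2, 12]]
det(C) = (-4)·12 - (-12)·2 = -48 - (-24) = -24
Since det(C) ≠ 0, rank(C) = 2 and the system is completely controllable.

-24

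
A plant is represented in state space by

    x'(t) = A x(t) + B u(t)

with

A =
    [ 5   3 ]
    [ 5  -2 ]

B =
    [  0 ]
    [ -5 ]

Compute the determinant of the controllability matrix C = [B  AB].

AB = [[-15], [10]]
Controllability matrix C = [B  AB] = [[0, -15], [-5, 10]]
det(C) = 0·10 - (-15)·(-5) = 0 - 75 = -75
Since det(C) ≠ 0, rank(C) = 2 and the system is completely controllable.

-75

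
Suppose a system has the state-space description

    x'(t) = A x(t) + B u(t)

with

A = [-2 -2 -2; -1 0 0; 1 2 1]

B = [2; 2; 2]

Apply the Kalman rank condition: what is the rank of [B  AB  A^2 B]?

AB = [[-12], [-2], [8]]
A^2B = [[12], [12], [-8]]
Controllability matrix C = [B  AB  A^2B] = [[2, -12, 12], [2, -2, 12], [2, 8, -8]]
det(C) = 2·((-2)·(-8) - 12·8) - (-12)·(2·(-8) - 12·2) + 12·(2·8 - (-2)·2) = 2·(-80) - (-12)·(-40) + 12·20 = -400 ≠ 0, so rank(C) = 3.
rank(C) = 3 = n, so the pair (A, B) is completely controllable.

3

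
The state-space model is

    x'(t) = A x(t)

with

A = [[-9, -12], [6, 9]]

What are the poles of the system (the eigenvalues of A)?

-3, 3

det(sI - A) = s^2 - (tr A)s + det A, with tr A = (-9) + 9 = 0 and det A = (-9)·9 - (-12)·6 = -81 - (-72) = -9.
So p(s) = det(sI - A) = s^2 - 9.
Factor s^2 - 9: two numbers with sum 0 and product -9 are 3 and -3, so s^2 - 9 = (s - 3)(s + 3).
Hence p(s) = (s - 3) (s + 3), with roots -3, 3.
At least one eigenvalue has non-negative real part, so the system is not asymptotically stable.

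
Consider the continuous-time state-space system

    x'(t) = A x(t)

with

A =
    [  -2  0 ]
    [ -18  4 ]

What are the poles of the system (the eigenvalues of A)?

-2, 4

det(sI - A) = s^2 - (tr A)s + det A, with tr A = (-2) + 4 = 2 and det A = (-2)·4 - 0·(-18) = -8 - 0 = -8.
So p(s) = det(sI - A) = s^2 - 2s - 8.
Factor s^2 - 2s - 8: two numbers with sum 2 and product -8 are 4 and -2, so s^2 - 2s - 8 = (s - 4)(s + 2).
Hence p(s) = (s - 4) (s + 2), with roots -2, 4.
At least one eigenvalue has non-negative real part, so the system is not asymptotically stable.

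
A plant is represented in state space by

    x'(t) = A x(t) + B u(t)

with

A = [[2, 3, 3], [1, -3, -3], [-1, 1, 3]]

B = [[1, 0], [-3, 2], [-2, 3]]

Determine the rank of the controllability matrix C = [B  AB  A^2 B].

AB = [[-13, 15], [16, -15], [-10, 11]]
A^2B = [[-8, 18], [-31, 27], [-1, 3]]
Controllability matrix C = [B  AB  A^2B] = [[1, 0, -13, 15, -8, 18], [-3, 2, 16, -15, -31, 27], [-2, 3, -10, 11, -1, 3]]
Take the 3×3 submatrix of C formed by columns 1, 2, 3: [[1, 0, -13], [-3, 2, 16], [-2, 3, -10]]. Its determinant is 1·(2·(-10) - 16·3) - 0·((-3)·(-10) - 16·(-2)) + (-13)·((-3)·3 - 2·(-2)) = 1·(-68) - 0·62 + (-13)·(-5) = -3 ≠ 0.
So rank(C) ≥ 3; since C has 3 rows, rank(C) = 3.
rank(C) = 3 = n, so the pair (A, B) is completely controllable.

3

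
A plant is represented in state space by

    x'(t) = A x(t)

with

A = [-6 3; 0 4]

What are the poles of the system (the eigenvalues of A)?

-6, 4

det(sI - A) = s^2 - (tr A)s + det A, with tr A = (-6) + 4 = -2 and det A = (-6)·4 - 3·0 = -24 - 0 = -24.
So p(s) = det(sI - A) = s^2 + 2s - 24.
Factor s^2 + 2s - 24: two numbers with sum -2 and product -24 are 4 and -6, so s^2 + 2s - 24 = (s - 4)(s + 6).
Hence p(s) = (s - 4) (s + 6), with roots -6, 4.
At least one eigenvalue has non-negative real part, so the system is not asymptotically stable.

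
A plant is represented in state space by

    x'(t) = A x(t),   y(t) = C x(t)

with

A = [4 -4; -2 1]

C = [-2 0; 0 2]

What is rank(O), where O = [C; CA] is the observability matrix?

2

CA = [[-8, 8], [-4, 2]]
Observability matrix O = [C; CA] = [[-2, 0], [0, 2], [-8, 8], [-4, 2]]
Take the 2×2 submatrix of O formed by rows 1, 2: [[-2, 0], [0, 2]]. Its determinant is (-2)·2 - 0·0 = -4 - 0 = -4 ≠ 0.
So rank(O) ≥ 2; since O has 2 columns, rank(O) = 2.
rank(O) = 2 = n, so the pair (A, C) is completely observable.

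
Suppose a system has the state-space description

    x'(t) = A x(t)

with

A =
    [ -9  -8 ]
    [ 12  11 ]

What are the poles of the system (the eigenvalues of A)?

-1, 3

det(sI - A) = s^2 - (tr A)s + det A, with tr A = (-9) + 11 = 2 and det A = (-9)·11 - (-8)·12 = -99 - (-96) = -3.
So p(s) = det(sI - A) = s^2 - 2s - 3.
Factor s^2 - 2s - 3: two numbers with sum 2 and product -3 are 3 and -1, so s^2 - 2s - 3 = (s - 3)(s + 1).
Hence p(s) = (s - 3) (s + 1), with roots -1, 3.
At least one eigenvalue has non-negative real part, so the system is not asymptotically stable.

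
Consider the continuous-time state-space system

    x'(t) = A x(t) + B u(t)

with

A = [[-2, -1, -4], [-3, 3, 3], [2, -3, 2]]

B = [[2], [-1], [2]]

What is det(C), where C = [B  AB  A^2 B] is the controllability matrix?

AB = [[-11], [-3], [11]]
A^2B = [[-19], [57], [9]]
Controllability matrix C = [B  AB  A^2B] = [[2, -11, -19], [-1, -3, 57], [2, 11, 9]]
Expanding along the first row, det(C) = 2·((-3)·9 - 57·11) - (-11)·((-1)·9 - 57·2) + (-19)·((-1)·11 - (-3)·2) = 2·(-654) - (-11)·(-123) + (-19)·(-5) = -2566
Since det(C) ≠ 0, rank(C) = 3 and the system is completely controllable.

-2566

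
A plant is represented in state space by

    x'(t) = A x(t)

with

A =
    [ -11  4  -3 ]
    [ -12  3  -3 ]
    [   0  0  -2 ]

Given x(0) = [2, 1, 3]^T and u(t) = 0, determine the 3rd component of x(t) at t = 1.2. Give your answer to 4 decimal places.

det(sI - A) = s^3 - (tr A)s^2 + (M11 + M22 + M33)s - det A, where Mii is the 2×2 principal minor of A obtained by deleting row i and column i.
tr A = (-11) + 3 + (-2) = -10; M11 = 3·(-2) - (-3)·0 = -6 - 0 = -6; M22 = (-11)·(-2) - (-3)·0 = 22 - 0 = 22; M33 = (-11)·3 - 4·(-12) = -33 - (-48) = 15; sum of minors = 31.
det A = (-11)·(3·(-2) - (-3)·0) - 4·((-12)·(-2) - (-3)·0) + (-3)·((-12)·0 - 3·0) = (-11)·(-6) - 4·24 + (-3)·0 = -30.
So p(s) = det(sI - A) = s^3 + 10s^2 + 31s + 30.
Rational-root test: any integer root divides 30. Testing small divisors, s = -2 works: p(-2) = -8 + 40 + (-62) + 30 = 0, so (s + 2) is a factor.
Dividing, p(s) = (s + 2)(s^2 + 8s + 15).
Factor s^2 + 8s + 15: two numbers with sum -8 and product 15 are -3 and -5, so s^2 + 8s + 15 = (s + 3)(s + 5).
Hence p(s) = (s + 2) (s + 3) (s + 5), with roots -5, -3, -2.
The eigenvalues -5, -3, -2 are distinct and real, so A is diagonalisable and x(t) = e^{At} x(0) = V diag(e^{λ_i t}) V^{-1} x(0), where the columns of V are the eigenvectors.
λ = -5: A - (-5)I = [[-6, 4, -3], [-12, 8, -3], [0, 0, 3]]. v must be orthogonal to every row; (row 1) × (row 2) = [12, 18, 0], so take v_1 = [2, 3, 0]^T.
λ = -3: A - (-3)I = [[-8, 4, -3], [-12, 6, -3], [0, 0, 1]]. v must be orthogonal to every row; (row 1) × (row 2) = [6, 12, 0], so take v_2 = [-1, -2, 0]^T.
λ = -2: A - (-2)I = [[-9, 4, -3], [-12, 5, -3], [0, 0, 0]]. v must be orthogonal to every row; (row 1) × (row 2) = [3, 9, 3], so take v_3 = [1, 3, 1]^T.
V = [v_1 v_2 v_3] = [[2, -1, 1], [3, -2, 3], [0, 0, 1]] has det V = -1, so V^{-1} = adj(V)/det V = [[2, -1, 1], [3, -2, 3], [0, 0, 1]].
Modal coordinates z(0) = V^{-1} x(0): 2·2 + (-1)·1 + 1·3 = 6; 3·2 + (-2)·1 + 3·3 = 13; 0·2 + 0·1 + 1·3 = 3; so z(0) = [6, 13, 3]^T.
x_3(t) = Σ_i (v_i)_3 · z_i(0) · e^{λ_i t} (row 3 of V times the modal terms).
x_3(1.2) = 0·6·e^{-5·1.2} + 0·13·e^{-3·1.2} + 1·3·e^{-2·1.2} = 0·0.002479 + 0·0.027324 + 3·0.090718 = 0.2722.

0.2722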